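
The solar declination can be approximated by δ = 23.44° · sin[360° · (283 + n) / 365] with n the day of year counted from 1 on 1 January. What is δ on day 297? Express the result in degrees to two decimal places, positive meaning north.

360 × (283 + 297) / 365 = 572.055°; sin(572.055°) = -0.5307.
δ = 23.44 × -0.5307 = -12.440° ≈ -12.44°.

-12.44°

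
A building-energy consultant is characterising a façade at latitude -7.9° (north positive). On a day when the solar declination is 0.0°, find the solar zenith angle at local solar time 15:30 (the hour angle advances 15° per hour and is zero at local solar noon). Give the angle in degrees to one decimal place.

52.9°

Hour angle H = 15° × (15.5 − 12) = 52.50°.
cos θ_z = sin φ sin δ + cos φ cos δ cos H = (-0.1374)(0.0000) + (0.9905)(1.0000)(0.6088) = 0.6030.
θ_z = arccos(0.6030) = 52.91°.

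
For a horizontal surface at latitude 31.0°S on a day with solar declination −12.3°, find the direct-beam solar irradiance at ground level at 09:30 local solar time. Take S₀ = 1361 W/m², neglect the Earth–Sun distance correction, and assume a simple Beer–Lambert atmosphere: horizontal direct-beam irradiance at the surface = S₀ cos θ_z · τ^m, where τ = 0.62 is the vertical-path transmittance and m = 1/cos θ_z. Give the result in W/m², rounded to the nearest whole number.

568 W/m²

Hour angle H = 15° × (9.5 − 12) = -37.50°.
cos θ_z = sin(-31.0°) sin(-12.3°) + cos(-31.0°) cos(-12.3°) cos(-37.50°) = 0.1097 + 0.6644 = 0.7741.
Air mass m = 1/cos θ_z = 1/0.7741 = 1.292; τ^m = 0.62^1.292 = 0.5392.
Surface direct beam = 1361 × 0.7741 × 0.5392 = 568.07 W/m².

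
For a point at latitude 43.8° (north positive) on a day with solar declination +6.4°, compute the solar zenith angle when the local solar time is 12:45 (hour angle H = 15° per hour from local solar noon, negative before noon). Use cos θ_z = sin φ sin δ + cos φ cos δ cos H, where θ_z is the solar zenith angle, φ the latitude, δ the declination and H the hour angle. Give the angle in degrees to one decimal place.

38.7°

Hour angle H = 15° × (12.75 − 12) = 11.25°.
cos θ_z = sin(43.8°) sin(6.4°) + cos(43.8°) cos(6.4°) cos(11.25°) = 0.0772 + 0.7035 = 0.7807.
θ_z = arccos(0.7807) = 38.68°.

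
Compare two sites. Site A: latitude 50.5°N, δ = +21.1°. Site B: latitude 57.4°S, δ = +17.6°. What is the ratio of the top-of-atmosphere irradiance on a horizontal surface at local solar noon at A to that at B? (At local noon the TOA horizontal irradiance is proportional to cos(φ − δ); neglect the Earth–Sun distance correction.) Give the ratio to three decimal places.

A: cos θ_z = cos(50.5° − (21.1°)) = 0.8712.
B: cos θ_z = cos(-57.4° − (17.6°)) = 0.2588.
Ratio A/B = 0.8712 / 0.2588 = 3.3663.

3.366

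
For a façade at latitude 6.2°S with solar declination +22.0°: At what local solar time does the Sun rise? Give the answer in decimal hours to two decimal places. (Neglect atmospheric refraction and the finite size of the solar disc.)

The sunset hour angle satisfies cos H_s = −tan φ tan δ = 0.0439, giving H_s = 87.48°.
Sunrise is at 12 − H_s/15 = 12 − 5.832 = 6.168 h local solar time.

6.17 h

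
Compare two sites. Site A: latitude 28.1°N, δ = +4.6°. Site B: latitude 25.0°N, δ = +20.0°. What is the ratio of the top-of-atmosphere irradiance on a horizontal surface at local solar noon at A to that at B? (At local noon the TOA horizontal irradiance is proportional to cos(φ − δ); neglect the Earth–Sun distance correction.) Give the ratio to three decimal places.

0.921

A: cos θ_z = cos(28.1° − (4.6°)) = 0.9171.
B: cos θ_z = cos(25.0° − (20.0°)) = 0.9962.
Ratio A/B = 0.9171 / 0.9962 = 0.9206.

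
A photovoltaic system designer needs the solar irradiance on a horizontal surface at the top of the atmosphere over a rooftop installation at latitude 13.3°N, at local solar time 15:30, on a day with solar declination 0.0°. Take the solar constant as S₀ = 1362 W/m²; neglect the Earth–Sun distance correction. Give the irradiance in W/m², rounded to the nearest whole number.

Hour angle H = 15° × (15.5 − 12) = 52.50°.
cos θ_z = sin φ sin δ + cos φ cos δ cos H = (0.2300)(0.0000) + (0.9732)(1.0000)(0.6088) = 0.5925.
Top-of-atmosphere irradiance = S₀ cos θ_z = 1362 × 0.5925 = 806.99 W/m².

807 W/m²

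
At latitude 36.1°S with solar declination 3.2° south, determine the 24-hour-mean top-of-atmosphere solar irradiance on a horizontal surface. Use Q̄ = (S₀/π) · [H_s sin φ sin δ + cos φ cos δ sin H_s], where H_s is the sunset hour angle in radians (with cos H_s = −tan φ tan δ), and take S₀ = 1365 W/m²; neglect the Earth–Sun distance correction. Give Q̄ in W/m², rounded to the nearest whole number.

−tan φ tan δ = −(-0.7292)(-0.0559) = -0.0408; H_s = arccos(-0.0408) = 92.34°. In radians, H_s = 1.6116.
H_s sin φ sin δ = 1.6116 × -0.5892 × -0.0558 = 0.0530.
cos φ cos δ sin H_s = 0.8080 × 0.9984 × 0.9992 = 0.8061.
Q̄ = (1365/π) × (0.0530 + 0.8061) = 434.49 × 0.8591 = 373.27 W/m².

373 W/m²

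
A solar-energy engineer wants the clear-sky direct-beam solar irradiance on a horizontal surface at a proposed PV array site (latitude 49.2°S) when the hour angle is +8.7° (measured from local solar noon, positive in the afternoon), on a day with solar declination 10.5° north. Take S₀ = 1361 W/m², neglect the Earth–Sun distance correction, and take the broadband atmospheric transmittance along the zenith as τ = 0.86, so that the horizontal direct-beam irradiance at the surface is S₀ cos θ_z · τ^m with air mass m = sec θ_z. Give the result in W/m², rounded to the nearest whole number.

500 W/m²

cos θ_z = sin φ sin δ + cos φ cos δ cos H = (-0.7570)(0.1822) + (0.6534)(0.9833)(0.9885) = 0.4972.
Air mass m = 1/cos θ_z = 1/0.4972 = 2.011; τ^m = 0.86^2.011 = 0.7384.
Surface direct beam = 1361 × 0.4972 × 0.7384 = 499.67 W/m².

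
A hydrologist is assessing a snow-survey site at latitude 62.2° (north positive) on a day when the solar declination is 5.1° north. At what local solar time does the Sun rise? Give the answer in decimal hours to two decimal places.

5.35 h

cos H_s = −tan(62.2°) · tan(5.1°) = -0.1693, so H_s = arccos(-0.1693) = 99.75°.
Sunrise is at 12 − H_s/15 = 12 − 6.650 = 5.350 h local solar time.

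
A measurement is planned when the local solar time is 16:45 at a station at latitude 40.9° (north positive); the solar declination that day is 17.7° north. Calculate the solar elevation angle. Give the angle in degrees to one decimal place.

Hour angle H = 15° × (16.75 − 12) = 71.25°.
cos θ_z = sin(40.9°) sin(17.7°) + cos(40.9°) cos(17.7°) cos(71.25°) = 0.1991 + 0.2315 = 0.4306.
θ_z = arccos(0.4306) = 64.49°, so the elevation is 90° − 64.49° = 25.51°.

25.5°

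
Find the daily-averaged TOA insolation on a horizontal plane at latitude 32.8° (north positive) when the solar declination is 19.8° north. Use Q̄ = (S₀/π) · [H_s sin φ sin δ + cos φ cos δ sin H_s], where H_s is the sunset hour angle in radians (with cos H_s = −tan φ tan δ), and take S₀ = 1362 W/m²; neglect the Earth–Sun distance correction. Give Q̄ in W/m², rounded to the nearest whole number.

477 W/m²

The sunset hour angle satisfies cos H_s = −tan φ tan δ = -0.2320, giving H_s = 103.41°. In radians, H_s = 1.8048.
H_s sin φ sin δ = 1.8048 × 0.5417 × 0.3387 = 0.3311.
cos φ cos δ sin H_s = 0.8406 × 0.9409 × 0.9727 = 0.7693.
Q̄ = (1362/π) × (0.3311 + 0.7693) = 433.54 × 1.1004 = 477.07 W/m².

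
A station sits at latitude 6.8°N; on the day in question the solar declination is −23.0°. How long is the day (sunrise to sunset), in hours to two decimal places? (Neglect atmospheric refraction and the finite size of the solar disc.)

cos H_s = −tan(6.8°) · tan(-23.0°) = 0.0506, so H_s = arccos(0.0506) = 87.10°.
Day length = 2 H_s / 15° h⁻¹ = 174.20° / 15 = 11.613 h.

11.61 hours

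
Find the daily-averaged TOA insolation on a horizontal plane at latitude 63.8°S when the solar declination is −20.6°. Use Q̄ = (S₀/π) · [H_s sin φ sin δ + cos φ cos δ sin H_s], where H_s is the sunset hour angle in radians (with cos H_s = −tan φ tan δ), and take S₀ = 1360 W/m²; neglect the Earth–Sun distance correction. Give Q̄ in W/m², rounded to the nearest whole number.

449 W/m²

cos H_s = −tan(-63.8°) · tan(-20.6°) = -0.7639, so H_s = arccos(-0.7639) = 139.81°. In radians, H_s = 2.4401.
H_s sin φ sin δ = 2.4401 × -0.8973 × -0.3518 = 0.7703.
cos φ cos δ sin H_s = 0.4415 × 0.9361 × 0.6454 = 0.2667.
Q̄ = (1360/π) × (0.7703 + 0.2667) = 432.90 × 1.0370 = 448.92 W/m².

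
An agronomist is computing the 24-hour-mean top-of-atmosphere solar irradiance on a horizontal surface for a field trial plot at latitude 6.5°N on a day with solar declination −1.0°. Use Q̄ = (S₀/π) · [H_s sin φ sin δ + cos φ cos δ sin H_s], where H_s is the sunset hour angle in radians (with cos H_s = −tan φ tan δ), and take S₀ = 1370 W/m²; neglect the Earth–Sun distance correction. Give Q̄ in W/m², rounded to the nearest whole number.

432 W/m²

cos H_s = −tan(6.5°) · tan(-1.0°) = 0.0020, so H_s = arccos(0.0020) = 89.89°. In radians, H_s = 1.5689.
H_s sin φ sin δ = 1.5689 × 0.1132 × -0.0175 = -0.0031.
cos φ cos δ sin H_s = 0.9936 × 0.9998 × 1.0000 = 0.9934.
Q̄ = (1370/π) × (-0.0031 + 0.9934) = 436.08 × 0.9903 = 431.85 W/m².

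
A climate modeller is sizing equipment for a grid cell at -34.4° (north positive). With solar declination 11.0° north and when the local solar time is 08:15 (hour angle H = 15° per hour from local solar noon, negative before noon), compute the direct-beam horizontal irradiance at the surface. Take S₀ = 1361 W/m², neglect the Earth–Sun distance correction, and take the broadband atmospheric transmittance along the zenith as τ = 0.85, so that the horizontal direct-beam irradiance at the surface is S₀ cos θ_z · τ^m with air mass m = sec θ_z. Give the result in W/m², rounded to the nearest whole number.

290 W/m²

Hour angle H = 15° × (8.25 − 12) = -56.25°.
cos θ_z = sin φ sin δ + cos φ cos δ cos H = (-0.5650)(0.1908) + (0.8251)(0.9816)(0.5556) = 0.3422.
Air mass m = 1/cos θ_z = 1/0.3422 = 2.922; τ^m = 0.85^2.922 = 0.6220.
Surface direct beam = 1361 × 0.3422 × 0.6220 = 289.69 W/m².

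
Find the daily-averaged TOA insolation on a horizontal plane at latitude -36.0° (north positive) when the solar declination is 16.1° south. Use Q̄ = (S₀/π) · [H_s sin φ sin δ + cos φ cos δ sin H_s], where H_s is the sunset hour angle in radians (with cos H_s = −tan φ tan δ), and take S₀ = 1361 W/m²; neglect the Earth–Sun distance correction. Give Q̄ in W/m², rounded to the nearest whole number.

The sunset hour angle satisfies cos H_s = −tan φ tan δ = -0.2097, giving H_s = 102.10°. In radians, H_s = 1.7820.
H_s sin φ sin δ = 1.7820 × -0.5878 × -0.2773 = 0.2905.
cos φ cos δ sin H_s = 0.8090 × 0.9608 × 0.9778 = 0.7600.
Q̄ = (1361/π) × (0.2905 + 0.7600) = 433.22 × 1.0505 = 455.10 W/m².

455 W/m²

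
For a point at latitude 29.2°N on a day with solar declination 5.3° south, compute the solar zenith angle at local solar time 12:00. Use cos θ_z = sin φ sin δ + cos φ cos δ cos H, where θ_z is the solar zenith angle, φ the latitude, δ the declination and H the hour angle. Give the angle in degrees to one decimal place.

34.5°

Hour angle H = 15° × (12 − 12) = 0.00°.
With φ = 29.2°, δ = -5.3°, H = 0.00°: sin φ sin δ = -0.0451, cos φ cos δ cos H = 0.8692, so cos θ_z = 0.8241.
θ_z = arccos(0.8241) = 34.50°.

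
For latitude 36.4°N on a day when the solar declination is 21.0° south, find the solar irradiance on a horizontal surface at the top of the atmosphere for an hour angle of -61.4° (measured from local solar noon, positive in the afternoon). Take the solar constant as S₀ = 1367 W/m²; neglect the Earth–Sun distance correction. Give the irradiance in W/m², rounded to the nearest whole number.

cos θ_z = sin(36.4°) sin(-21.0°) + cos(36.4°) cos(-21.0°) cos(-61.40°) = -0.2127 + 0.3597 = 0.1470.
Top-of-atmosphere irradiance = S₀ cos θ_z = 1367 × 0.1470 = 200.95 W/m².

201 W/m²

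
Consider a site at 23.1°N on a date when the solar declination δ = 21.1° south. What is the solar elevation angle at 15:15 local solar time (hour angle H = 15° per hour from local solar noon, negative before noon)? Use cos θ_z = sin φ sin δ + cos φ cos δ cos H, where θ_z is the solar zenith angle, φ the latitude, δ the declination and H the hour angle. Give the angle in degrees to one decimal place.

Hour angle H = 15° × (15.25 − 12) = 48.75°.
cos θ_z = sin(23.1°) sin(-21.1°) + cos(23.1°) cos(-21.1°) cos(48.75°) = -0.1412 + 0.5658 = 0.4246.
θ_z = arccos(0.4246) = 64.87°, so the elevation is 90° − 64.87° = 25.13°.

25.1°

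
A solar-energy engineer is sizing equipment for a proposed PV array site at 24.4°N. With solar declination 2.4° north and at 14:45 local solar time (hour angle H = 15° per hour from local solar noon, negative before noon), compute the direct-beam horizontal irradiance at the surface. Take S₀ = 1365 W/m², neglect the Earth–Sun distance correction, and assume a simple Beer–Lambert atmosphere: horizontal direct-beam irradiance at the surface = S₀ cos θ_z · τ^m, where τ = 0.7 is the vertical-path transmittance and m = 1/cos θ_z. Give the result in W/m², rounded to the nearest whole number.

576 W/m²

Hour angle H = 15° × (14.75 − 12) = 41.25°.
With φ = 24.4°, δ = 2.4°, H = 41.25°: sin φ sin δ = 0.0173, cos φ cos δ cos H = 0.6841, so cos θ_z = 0.7014.
Air mass m = 1/cos θ_z = 1/0.7014 = 1.426; τ^m = 0.7^1.426 = 0.6013.
Surface direct beam = 1365 × 0.7014 × 0.6013 = 575.69 W/m².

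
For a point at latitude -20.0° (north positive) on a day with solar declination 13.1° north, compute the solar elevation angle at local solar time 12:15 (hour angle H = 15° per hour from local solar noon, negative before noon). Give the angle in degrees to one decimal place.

56.7°

Hour angle H = 15° × (12.25 − 12) = 3.75°.
cos θ_z = sin φ sin δ + cos φ cos δ cos H = (-0.3420)(0.2267) + (0.9397)(0.9740)(0.9979) = 0.8358.
θ_z = arccos(0.8358) = 33.30°, so the elevation is 90° − 33.30° = 56.70°.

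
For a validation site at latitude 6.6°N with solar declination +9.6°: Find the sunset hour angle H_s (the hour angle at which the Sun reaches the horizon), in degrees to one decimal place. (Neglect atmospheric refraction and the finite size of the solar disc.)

cos H_s = −tan(6.6°) · tan(9.6°) = -0.0196, so H_s = arccos(-0.0196) = 91.12°.

91.1°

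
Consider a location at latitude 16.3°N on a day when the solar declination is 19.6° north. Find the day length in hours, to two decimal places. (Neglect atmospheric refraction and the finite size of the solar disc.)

12.80 hours

cos H_s = −tan(16.3°) · tan(19.6°) = -0.1041, so H_s = arccos(-0.1041) = 95.98°.
Day length = 2 H_s / 15° h⁻¹ = 191.96° / 15 = 12.797 h.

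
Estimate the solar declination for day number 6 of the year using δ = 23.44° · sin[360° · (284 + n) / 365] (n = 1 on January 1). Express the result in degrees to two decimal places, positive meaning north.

-22.53°

360 × (284 + 6) / 365 = 286.027°; sin(286.027°) = -0.9611.
δ = 23.44 × -0.9611 = -22.528° ≈ -22.53°.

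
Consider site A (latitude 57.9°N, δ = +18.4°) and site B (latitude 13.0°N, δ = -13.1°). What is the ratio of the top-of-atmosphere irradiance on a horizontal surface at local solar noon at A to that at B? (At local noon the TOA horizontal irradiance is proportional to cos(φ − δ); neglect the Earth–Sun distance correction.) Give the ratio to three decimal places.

A: cos θ_z = cos(57.9° − (18.4°)) = 0.7716.
B: cos θ_z = cos(13.0° − (-13.1°)) = 0.8980.
Ratio A/B = 0.7716 / 0.8980 = 0.8592.

0.859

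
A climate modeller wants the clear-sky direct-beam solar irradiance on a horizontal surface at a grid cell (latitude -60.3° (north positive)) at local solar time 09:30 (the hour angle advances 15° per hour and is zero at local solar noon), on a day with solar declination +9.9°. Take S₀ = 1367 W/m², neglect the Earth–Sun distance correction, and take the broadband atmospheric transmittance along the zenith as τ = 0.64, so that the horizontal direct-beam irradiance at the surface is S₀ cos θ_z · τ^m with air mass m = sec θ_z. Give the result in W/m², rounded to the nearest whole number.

Hour angle H = 15° × (9.5 − 12) = -37.50°.
cos θ_z = sin φ sin δ + cos φ cos δ cos H = (-0.8686)(0.1719) + (0.4955)(0.9851)(0.7934) = 0.2380.
Air mass m = 1/cos θ_z = 1/0.2380 = 4.202; τ^m = 0.64^4.202 = 0.1533.
Surface direct beam = 1367 × 0.2380 × 0.1533 = 49.88 W/m².

50 W/m²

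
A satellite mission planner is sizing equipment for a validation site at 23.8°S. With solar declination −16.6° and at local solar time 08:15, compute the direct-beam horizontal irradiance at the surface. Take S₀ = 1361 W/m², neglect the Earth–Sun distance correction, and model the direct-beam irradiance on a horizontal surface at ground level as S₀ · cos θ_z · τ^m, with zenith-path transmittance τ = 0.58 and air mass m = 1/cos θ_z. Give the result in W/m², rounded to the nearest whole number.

332 W/m²

Hour angle H = 15° × (8.25 − 12) = -56.25°.
With φ = -23.8°, δ = -16.6°, H = -56.25°: sin φ sin δ = 0.1153, cos φ cos δ cos H = 0.4871, so cos θ_z = 0.6024.
Air mass m = 1/cos θ_z = 1/0.6024 = 1.660; τ^m = 0.58^1.660 = 0.4048.
Surface direct beam = 1361 × 0.6024 × 0.4048 = 331.88 W/m².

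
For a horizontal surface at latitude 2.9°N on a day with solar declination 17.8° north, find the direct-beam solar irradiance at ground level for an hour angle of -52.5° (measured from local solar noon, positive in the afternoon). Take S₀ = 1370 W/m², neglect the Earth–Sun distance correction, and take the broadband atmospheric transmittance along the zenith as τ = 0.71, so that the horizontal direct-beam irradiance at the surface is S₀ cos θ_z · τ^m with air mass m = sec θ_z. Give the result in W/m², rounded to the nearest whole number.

cos θ_z = sin φ sin δ + cos φ cos δ cos H = (0.0506)(0.3057) + (0.9987)(0.9521)(0.6088) = 0.5944.
Air mass m = 1/cos θ_z = 1/0.5944 = 1.682; τ^m = 0.71^1.682 = 0.5621.
Surface direct beam = 1370 × 0.5944 × 0.5621 = 457.73 W/m².

458 W/m²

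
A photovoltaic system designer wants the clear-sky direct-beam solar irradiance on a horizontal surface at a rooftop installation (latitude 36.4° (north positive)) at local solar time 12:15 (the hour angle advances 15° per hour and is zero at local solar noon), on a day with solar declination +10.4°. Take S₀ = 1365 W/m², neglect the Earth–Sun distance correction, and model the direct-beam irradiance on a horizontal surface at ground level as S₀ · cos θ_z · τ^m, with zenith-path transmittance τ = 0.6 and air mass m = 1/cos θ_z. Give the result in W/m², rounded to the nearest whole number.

693 W/m²

Hour angle H = 15° × (12.25 − 12) = 3.75°.
cos θ_z = sin(36.4°) sin(10.4°) + cos(36.4°) cos(10.4°) cos(3.75°) = 0.1071 + 0.7900 = 0.8971.
Air mass m = 1/cos θ_z = 1/0.8971 = 1.115; τ^m = 0.6^1.115 = 0.5658.
Surface direct beam = 1365 × 0.8971 × 0.5658 = 692.85 W/m².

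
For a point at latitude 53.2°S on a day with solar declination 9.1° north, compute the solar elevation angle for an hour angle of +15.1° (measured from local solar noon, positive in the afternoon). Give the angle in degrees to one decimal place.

cos θ_z = sin φ sin δ + cos φ cos δ cos H = (-0.8007)(0.1582) + (0.5990)(0.9874)(0.9655) = 0.4444.
θ_z = arccos(0.4444) = 63.62°, so the elevation is 90° − 63.62° = 26.38°.

26.4°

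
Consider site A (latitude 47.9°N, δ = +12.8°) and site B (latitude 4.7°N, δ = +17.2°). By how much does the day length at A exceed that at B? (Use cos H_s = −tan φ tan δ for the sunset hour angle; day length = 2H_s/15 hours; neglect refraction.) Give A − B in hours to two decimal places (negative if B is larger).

+1.75 h

A: H_s = arccos(−tan 47.9° · tan 12.8°) = 104.56°, so 2H_s/15 = 13.9413 h.
B: H_s = arccos(−tan 4.7° · tan 17.2°) = 91.46°, so 2H_s/15 = 12.1947 h.
A − B = 13.9413 − 12.1947 = 1.7466 h.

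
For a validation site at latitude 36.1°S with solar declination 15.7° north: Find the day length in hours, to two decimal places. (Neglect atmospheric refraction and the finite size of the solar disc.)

10.42 hours

−tan φ tan δ = −(-0.7292)(0.2811) = 0.2050; H_s = arccos(0.2050) = 78.17°.
Day length = 2 H_s / 15° h⁻¹ = 156.34° / 15 = 10.423 h.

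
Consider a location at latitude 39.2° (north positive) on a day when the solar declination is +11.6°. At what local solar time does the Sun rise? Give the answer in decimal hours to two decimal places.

The sunset hour angle satisfies cos H_s = −tan φ tan δ = -0.1674, giving H_s = 99.64°.
Sunrise is at 12 − H_s/15 = 12 − 6.643 = 5.357 h local solar time.

5.36 h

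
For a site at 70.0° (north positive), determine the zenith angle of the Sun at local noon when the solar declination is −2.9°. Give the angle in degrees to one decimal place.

72.9°

At local solar noon the hour angle is zero, so the zenith angle is |φ − δ| = |70.0° − (-2.9°)| = 72.9°.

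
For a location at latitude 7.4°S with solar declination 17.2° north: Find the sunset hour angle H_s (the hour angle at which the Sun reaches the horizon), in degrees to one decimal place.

87.7°

cos H_s = −tan(-7.4°) · tan(17.2°) = 0.0402, so H_s = arccos(0.0402) = 87.70°.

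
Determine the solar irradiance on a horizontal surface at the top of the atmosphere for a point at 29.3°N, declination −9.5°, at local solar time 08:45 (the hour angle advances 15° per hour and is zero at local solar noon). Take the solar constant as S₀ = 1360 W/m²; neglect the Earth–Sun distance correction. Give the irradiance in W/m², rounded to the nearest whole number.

661 W/m²

Hour angle H = 15° × (8.75 − 12) = -48.75°.
With φ = 29.3°, δ = -9.5°, H = -48.75°: sin φ sin δ = -0.0808, cos φ cos δ cos H = 0.5671, so cos θ_z = 0.4863.
Top-of-atmosphere irradiance = S₀ cos θ_z = 1360 × 0.4863 = 661.37 W/m².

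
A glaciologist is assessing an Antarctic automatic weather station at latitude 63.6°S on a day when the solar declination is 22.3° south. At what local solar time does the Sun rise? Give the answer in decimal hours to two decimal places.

2.29 h

−tan φ tan δ = −(-2.0145)(-0.4101) = -0.8261; H_s = arccos(-0.8261) = 145.70°.
Sunrise is at 12 − H_s/15 = 12 − 9.713 = 2.287 h local solar time.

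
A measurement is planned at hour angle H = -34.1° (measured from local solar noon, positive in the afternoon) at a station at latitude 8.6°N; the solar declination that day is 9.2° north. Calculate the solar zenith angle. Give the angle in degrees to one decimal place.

33.7°

With φ = 8.6°, δ = 9.2°, H = -34.10°: sin φ sin δ = 0.0239, cos φ cos δ cos H = 0.8082, so cos θ_z = 0.8321.
θ_z = arccos(0.8321) = 33.68°.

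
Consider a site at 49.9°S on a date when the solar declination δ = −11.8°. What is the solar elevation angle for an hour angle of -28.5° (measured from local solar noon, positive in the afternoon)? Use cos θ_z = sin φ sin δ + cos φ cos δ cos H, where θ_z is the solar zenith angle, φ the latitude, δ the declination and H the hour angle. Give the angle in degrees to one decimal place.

With φ = -49.9°, δ = -11.8°, H = -28.50°: sin φ sin δ = 0.1564, cos φ cos δ cos H = 0.5541, so cos θ_z = 0.7105.
θ_z = arccos(0.7105) = 44.72°, so the elevation is 90° − 44.72° = 45.28°.

45.3°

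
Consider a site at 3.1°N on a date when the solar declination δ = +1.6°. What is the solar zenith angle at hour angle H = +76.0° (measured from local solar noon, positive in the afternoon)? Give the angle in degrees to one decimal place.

cos θ_z = sin(3.1°) sin(1.6°) + cos(3.1°) cos(1.6°) cos(76.00°) = 0.0015 + 0.2415 = 0.2430.
θ_z = arccos(0.2430) = 75.94°.

75.9°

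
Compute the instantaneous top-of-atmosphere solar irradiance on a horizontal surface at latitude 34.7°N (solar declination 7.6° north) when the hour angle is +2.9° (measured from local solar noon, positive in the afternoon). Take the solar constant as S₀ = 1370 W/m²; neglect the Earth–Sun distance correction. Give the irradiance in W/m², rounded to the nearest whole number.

1218 W/m²

cos θ_z = sin φ sin δ + cos φ cos δ cos H = (0.5693)(0.1323) + (0.8221)(0.9912)(0.9987) = 0.8891.
Top-of-atmosphere irradiance = S₀ cos θ_z = 1370 × 0.8891 = 1218.07 W/m².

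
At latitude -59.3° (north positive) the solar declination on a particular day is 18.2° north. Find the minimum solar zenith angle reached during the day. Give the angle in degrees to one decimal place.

At local solar noon the hour angle is zero, so the zenith angle is |φ − δ| = |-59.3° − (18.2°)| = 77.5°.

77.5°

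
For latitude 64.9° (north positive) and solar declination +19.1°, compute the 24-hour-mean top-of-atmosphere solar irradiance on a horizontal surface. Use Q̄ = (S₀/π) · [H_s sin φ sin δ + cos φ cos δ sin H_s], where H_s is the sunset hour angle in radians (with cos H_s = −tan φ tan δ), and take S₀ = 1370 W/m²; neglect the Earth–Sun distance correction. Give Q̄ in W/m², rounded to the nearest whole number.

cos H_s = −tan(64.9°) · tan(19.1°) = -0.7392, so H_s = arccos(-0.7392) = 137.66°. In radians, H_s = 2.4026.
H_s sin φ sin δ = 2.4026 × 0.9056 × 0.3272 = 0.7119.
cos φ cos δ sin H_s = 0.4242 × 0.9449 × 0.6735 = 0.2700.
Q̄ = (1370/π) × (0.7119 + 0.2700) = 436.08 × 0.9819 = 428.19 W/m².

428 W/m²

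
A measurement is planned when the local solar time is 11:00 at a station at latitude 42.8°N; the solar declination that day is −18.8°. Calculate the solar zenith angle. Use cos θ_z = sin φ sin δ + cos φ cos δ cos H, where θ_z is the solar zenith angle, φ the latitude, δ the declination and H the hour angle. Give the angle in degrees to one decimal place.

63.1°

Hour angle H = 15° × (11 − 12) = -15.00°.
cos θ_z = sin(42.8°) sin(-18.8°) + cos(42.8°) cos(-18.8°) cos(-15.00°) = -0.2190 + 0.6709 = 0.4519.
θ_z = arccos(0.4519) = 63.13°.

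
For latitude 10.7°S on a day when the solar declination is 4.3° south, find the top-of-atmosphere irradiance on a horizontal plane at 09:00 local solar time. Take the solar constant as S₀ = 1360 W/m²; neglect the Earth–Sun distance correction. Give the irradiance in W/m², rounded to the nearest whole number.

Hour angle H = 15° × (9 − 12) = -45.00°.
cos θ_z = sin φ sin δ + cos φ cos δ cos H = (-0.1857)(-0.0750) + (0.9826)(0.9972)(0.7071) = 0.7068.
Top-of-atmosphere irradiance = S₀ cos θ_z = 1360 × 0.7068 = 961.25 W/m².

961 W/m²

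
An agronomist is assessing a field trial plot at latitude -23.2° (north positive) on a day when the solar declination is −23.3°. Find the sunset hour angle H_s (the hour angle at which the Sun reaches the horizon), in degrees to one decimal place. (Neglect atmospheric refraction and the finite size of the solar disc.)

cos H_s = −tan(-23.2°) · tan(-23.3°) = -0.1846, so H_s = arccos(-0.1846) = 100.64°.

100.6°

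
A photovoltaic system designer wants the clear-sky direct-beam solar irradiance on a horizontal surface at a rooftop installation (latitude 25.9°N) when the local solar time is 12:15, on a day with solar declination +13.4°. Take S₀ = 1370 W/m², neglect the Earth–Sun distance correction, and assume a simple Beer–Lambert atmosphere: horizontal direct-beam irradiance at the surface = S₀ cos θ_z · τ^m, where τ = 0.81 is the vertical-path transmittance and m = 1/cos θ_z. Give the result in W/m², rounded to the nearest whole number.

Hour angle H = 15° × (12.25 − 12) = 3.75°.
cos θ_z = sin(25.9°) sin(13.4°) + cos(25.9°) cos(13.4°) cos(3.75°) = 0.1012 + 0.8732 = 0.9744.
Air mass m = 1/cos θ_z = 1/0.9744 = 1.026; τ^m = 0.81^1.026 = 0.8056.
Surface direct beam = 1370 × 0.9744 × 0.8056 = 1075.42 W/m².

1075 W/m²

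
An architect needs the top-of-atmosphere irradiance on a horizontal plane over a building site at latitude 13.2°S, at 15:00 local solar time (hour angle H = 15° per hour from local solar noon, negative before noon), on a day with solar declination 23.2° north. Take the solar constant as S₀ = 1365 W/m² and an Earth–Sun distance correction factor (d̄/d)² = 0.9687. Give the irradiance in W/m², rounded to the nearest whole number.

Hour angle H = 15° × (15 − 12) = 45.00°.
cos θ_z = sin φ sin δ + cos φ cos δ cos H = (-0.2284)(0.3939) + (0.9736)(0.9191)(0.7071) = 0.5428.
Top-of-atmosphere irradiance = S₀ (d̄/d)² cos θ_z = 1365 × 0.9687 × 0.5428 = 717.73 W/m².

718 W/m²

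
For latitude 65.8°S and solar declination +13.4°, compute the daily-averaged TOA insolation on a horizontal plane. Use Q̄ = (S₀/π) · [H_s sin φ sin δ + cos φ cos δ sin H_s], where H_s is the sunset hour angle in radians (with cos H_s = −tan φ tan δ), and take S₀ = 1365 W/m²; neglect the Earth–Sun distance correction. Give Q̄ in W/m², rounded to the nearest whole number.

−tan φ tan δ = −(-2.2251)(0.2382) = 0.5300; H_s = arccos(0.5300) = 57.99°. In radians, H_s = 1.0121.
H_s sin φ sin δ = 1.0121 × -0.9121 × 0.2317 = -0.2139.
cos φ cos δ sin H_s = 0.4099 × 0.9728 × 0.8479 = 0.3381.
Q̄ = (1365/π) × (-0.2139 + 0.3381) = 434.49 × 0.1242 = 53.96 W/m².

54 W/m²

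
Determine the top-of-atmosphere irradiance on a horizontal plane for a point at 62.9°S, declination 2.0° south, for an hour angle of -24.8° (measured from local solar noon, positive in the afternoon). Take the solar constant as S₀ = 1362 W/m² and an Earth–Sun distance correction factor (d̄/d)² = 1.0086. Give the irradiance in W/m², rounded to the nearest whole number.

cos θ_z = sin φ sin δ + cos φ cos δ cos H = (-0.8902)(-0.0349) + (0.4555)(0.9994)(0.9078) = 0.4443.
Top-of-atmosphere irradiance = S₀ (d̄/d)² cos θ_z = 1362 × 1.0086 × 0.4443 = 610.34 W/m².

610 W/m²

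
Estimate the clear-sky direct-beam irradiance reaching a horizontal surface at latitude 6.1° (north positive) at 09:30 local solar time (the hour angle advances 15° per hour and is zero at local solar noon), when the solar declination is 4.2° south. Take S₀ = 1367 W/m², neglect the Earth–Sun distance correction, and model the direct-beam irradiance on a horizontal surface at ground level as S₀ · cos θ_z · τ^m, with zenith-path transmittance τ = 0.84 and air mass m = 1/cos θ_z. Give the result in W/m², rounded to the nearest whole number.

Hour angle H = 15° × (9.5 − 12) = -37.50°.
cos θ_z = sin φ sin δ + cos φ cos δ cos H = (0.1063)(-0.0732) + (0.9943)(0.9973)(0.7934) = 0.7790.
Air mass m = 1/cos θ_z = 1/0.7790 = 1.284; τ^m = 0.84^1.284 = 0.7994.
Surface direct beam = 1367 × 0.7790 × 0.7994 = 851.28 W/m².

851 W/m²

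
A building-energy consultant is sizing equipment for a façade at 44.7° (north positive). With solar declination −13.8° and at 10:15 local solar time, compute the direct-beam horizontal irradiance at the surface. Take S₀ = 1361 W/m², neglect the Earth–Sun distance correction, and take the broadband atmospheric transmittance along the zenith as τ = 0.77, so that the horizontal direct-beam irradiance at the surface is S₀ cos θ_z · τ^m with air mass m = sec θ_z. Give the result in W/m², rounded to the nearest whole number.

344 W/m²

Hour angle H = 15° × (10.25 − 12) = -26.25°.
cos θ_z = sin(44.7°) sin(-13.8°) + cos(44.7°) cos(-13.8°) cos(-26.25°) = -0.1678 + 0.6191 = 0.4513.
Air mass m = 1/cos θ_z = 1/0.4513 = 2.216; τ^m = 0.77^2.216 = 0.5604.
Surface direct beam = 1361 × 0.4513 × 0.5604 = 344.21 W/m².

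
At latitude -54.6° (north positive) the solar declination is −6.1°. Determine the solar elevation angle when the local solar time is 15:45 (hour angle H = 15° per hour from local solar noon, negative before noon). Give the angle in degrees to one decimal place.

24.0°

Hour angle H = 15° × (15.75 − 12) = 56.25°.
cos θ_z = sin φ sin δ + cos φ cos δ cos H = (-0.8151)(-0.1063) + (0.5793)(0.9943)(0.5556) = 0.4067.
θ_z = arccos(0.4067) = 66.00°, so the elevation is 90° − 66.00° = 24.00°.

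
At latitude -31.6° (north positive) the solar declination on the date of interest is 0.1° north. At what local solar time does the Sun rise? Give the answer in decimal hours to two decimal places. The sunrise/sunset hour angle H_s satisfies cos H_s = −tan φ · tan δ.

6.00 h

−tan φ tan δ = −(-0.6152)(0.0017) = 0.0010; H_s = arccos(0.0010) = 89.94°.
Sunrise is at 12 − H_s/15 = 12 − 5.996 = 6.004 h local solar time.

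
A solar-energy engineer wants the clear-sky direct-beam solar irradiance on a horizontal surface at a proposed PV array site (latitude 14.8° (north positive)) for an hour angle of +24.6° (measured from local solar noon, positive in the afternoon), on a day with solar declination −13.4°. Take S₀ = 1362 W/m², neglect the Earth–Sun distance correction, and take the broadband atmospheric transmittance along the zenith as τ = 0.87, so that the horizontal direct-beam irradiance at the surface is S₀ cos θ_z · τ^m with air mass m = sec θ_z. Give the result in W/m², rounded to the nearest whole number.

910 W/m²

cos θ_z = sin φ sin δ + cos φ cos δ cos H = (0.2554)(-0.2317) + (0.9668)(0.9728)(0.9092) = 0.7959.
Air mass m = 1/cos θ_z = 1/0.7959 = 1.256; τ^m = 0.87^1.256 = 0.8395.
Surface direct beam = 1362 × 0.7959 × 0.8395 = 910.03 W/m².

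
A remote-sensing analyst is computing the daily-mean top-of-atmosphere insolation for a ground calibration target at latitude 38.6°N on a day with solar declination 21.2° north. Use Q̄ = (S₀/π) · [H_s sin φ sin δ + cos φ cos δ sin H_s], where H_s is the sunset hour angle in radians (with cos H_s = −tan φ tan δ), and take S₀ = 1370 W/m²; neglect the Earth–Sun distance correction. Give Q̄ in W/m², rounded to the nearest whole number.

cos H_s = −tan(38.6°) · tan(21.2°) = -0.3096, so H_s = arccos(-0.3096) = 108.04°. In radians, H_s = 1.8857.
H_s sin φ sin δ = 1.8857 × 0.6239 × 0.3616 = 0.4254.
cos φ cos δ sin H_s = 0.7815 × 0.9323 × 0.9508 = 0.6927.
Q̄ = (1370/π) × (0.4254 + 0.6927) = 436.08 × 1.1181 = 487.58 W/m².

488 W/m²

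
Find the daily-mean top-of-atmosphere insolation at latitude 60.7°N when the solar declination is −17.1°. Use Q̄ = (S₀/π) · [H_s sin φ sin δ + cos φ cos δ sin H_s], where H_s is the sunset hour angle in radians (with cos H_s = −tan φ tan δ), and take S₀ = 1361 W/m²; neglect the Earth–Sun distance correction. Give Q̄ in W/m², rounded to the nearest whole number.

−tan φ tan δ = −(1.7820)(-0.3076) = 0.5481; H_s = arccos(0.5481) = 56.76°. In radians, H_s = 0.9906.
H_s sin φ sin δ = 0.9906 × 0.8721 × -0.2940 = -0.2540.
cos φ cos δ sin H_s = 0.4894 × 0.9558 × 0.8364 = 0.3912.
Q̄ = (1361/π) × (-0.2540 + 0.3912) = 433.22 × 0.1372 = 59.44 W/m².

59 W/m²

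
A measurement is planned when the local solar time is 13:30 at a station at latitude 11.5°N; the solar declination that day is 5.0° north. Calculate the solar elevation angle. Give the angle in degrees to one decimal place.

66.8°

Hour angle H = 15° × (13.5 − 12) = 22.50°.
cos θ_z = sin(11.5°) sin(5.0°) + cos(11.5°) cos(5.0°) cos(22.50°) = 0.0174 + 0.9019 = 0.9193.
θ_z = arccos(0.9193) = 23.18°, so the elevation is 90° − 23.18° = 66.82°.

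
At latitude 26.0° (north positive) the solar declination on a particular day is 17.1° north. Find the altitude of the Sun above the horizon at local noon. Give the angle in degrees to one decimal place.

At local solar noon the hour angle is zero, so the elevation is 90° − |φ − δ| = 90° − |26.0° − (17.1°)| = 90° − 8.9° = 81.1°.

81.1°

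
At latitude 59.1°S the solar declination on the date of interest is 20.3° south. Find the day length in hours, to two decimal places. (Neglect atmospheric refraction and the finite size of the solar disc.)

The sunset hour angle satisfies cos H_s = −tan φ tan δ = -0.6181, giving H_s = 128.18°.
Day length = 2 H_s / 15° h⁻¹ = 256.36° / 15 = 17.091 h.

17.09 hours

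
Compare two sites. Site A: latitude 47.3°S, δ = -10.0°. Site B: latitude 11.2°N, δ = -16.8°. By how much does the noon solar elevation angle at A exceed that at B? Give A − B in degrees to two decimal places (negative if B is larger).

A: 90° − |-47.3 − (-10.0)| = 52.70°.
B: 90° − |11.2 − (-16.8)| = 62.00°.
A − B = 52.70 − 62.00 = -9.30°.

-9.30°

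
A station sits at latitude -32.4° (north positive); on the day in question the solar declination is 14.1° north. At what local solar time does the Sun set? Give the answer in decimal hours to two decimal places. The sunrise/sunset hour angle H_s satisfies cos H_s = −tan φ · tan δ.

cos H_s = −tan(-32.4°) · tan(14.1°) = 0.1594, so H_s = arccos(0.1594) = 80.83°.
Sunset is at 12 + H_s/15 = 12 + 5.389 = 17.389 h local solar time.

17.39 h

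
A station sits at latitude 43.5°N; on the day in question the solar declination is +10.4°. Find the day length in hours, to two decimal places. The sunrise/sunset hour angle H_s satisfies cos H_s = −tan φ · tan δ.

13.34 hours

The sunset hour angle satisfies cos H_s = −tan φ tan δ = -0.1742, giving H_s = 100.03°.
Day length = 2 H_s / 15° h⁻¹ = 200.06° / 15 = 13.337 h.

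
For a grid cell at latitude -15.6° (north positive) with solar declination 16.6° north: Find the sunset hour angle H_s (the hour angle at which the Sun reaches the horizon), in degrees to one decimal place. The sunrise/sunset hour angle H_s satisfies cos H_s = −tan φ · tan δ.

The sunset hour angle satisfies cos H_s = −tan φ tan δ = 0.0832, giving H_s = 85.23°.

85.2°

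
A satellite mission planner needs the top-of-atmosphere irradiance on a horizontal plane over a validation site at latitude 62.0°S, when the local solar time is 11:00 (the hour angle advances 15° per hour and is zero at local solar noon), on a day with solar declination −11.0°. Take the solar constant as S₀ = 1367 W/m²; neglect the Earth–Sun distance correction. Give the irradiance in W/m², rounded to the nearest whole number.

Hour angle H = 15° × (11 − 12) = -15.00°.
With φ = -62.0°, δ = -11.0°, H = -15.00°: sin φ sin δ = 0.1685, cos φ cos δ cos H = 0.4451, so cos θ_z = 0.6136.
Top-of-atmosphere irradiance = S₀ cos θ_z = 1367 × 0.6136 = 838.79 W/m².

839 W/m²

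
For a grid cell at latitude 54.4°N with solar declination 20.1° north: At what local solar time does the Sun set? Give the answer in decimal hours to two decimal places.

20.05 h

The sunset hour angle satisfies cos H_s = −tan φ tan δ = -0.5112, giving H_s = 120.74°.
Sunset is at 12 + H_s/15 = 12 + 8.049 = 20.049 h local solar time.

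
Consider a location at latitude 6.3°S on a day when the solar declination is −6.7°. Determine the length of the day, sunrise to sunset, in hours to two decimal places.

cos H_s = −tan(-6.3°) · tan(-6.7°) = -0.0130, so H_s = arccos(-0.0130) = 90.74°.
Day length = 2 H_s / 15° h⁻¹ = 181.48° / 15 = 12.099 h.

12.10 hours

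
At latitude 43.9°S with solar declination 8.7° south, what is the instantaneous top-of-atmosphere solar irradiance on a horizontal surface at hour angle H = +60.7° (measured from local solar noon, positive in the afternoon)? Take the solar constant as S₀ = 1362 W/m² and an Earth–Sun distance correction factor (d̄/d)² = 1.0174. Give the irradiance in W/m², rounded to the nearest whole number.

cos θ_z = sin(-43.9°) sin(-8.7°) + cos(-43.9°) cos(-8.7°) cos(60.70°) = 0.1049 + 0.3486 = 0.4535.
Top-of-atmosphere irradiance = S₀ (d̄/d)² cos θ_z = 1362 × 1.0174 × 0.4535 = 628.41 W/m².

628 W/m²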